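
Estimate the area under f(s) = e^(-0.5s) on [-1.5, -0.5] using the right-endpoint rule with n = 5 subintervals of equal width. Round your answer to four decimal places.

Δs = (-0.5 − (-1.5))/5 = 0.2.
Right endpoints: -1.3, -1.1, -0.9, -0.7, -0.5.
f(-1.3) ≈ 1.9155, f(-1.1) ≈ 1.7333, f(-0.9) ≈ 1.5683, f(-0.7) ≈ 1.4191, f(-0.5) ≈ 1.2840.
Sum = Δs · [f(-1.3) + f(-1.1) + f(-0.9) + f(-0.7) + f(-0.5)].
Sum ≈ 1.5840.

1.5840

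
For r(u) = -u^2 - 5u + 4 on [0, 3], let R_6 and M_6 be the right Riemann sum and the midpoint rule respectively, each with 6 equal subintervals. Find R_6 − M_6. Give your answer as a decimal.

R_6 = -25.625.
M_6 = -19.4375.
R_6 − M_6 = -6.1875.

-6.1875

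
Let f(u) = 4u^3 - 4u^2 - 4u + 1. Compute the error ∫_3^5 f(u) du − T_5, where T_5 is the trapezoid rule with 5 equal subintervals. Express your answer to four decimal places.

-2.3467

Exact integral: ∫_3^5 f(u) du ≈ 383.333333.
T_5 = 385.68.
Error ≈ 383.333333 − 385.68 ≈ -2.3467.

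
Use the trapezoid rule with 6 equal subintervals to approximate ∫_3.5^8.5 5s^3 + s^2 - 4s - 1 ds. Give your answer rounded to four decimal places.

Δs = (8.5 − 3.5)/6 = 5/6.
f(3.5) = 211.625, f(13/3) = 10997/27, f(31/6) = 150041/216, f(6) = 1091, f(41/6) = 348571/216, f(23/3) = 61567/27, f(8.5) = 3107.875.
T_6 = (Δs/2)·[f(s_0) + 2f(s_1) + ... + 2f(s_{5}) + f(s_6)].
Sum ≈ 6455.5787.

6455.5787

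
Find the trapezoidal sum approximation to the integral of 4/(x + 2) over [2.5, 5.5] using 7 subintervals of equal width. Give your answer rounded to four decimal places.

Δx = (5.5 − 2.5)/7 = 3/7.
f(2.5) = 8/9, f(41/14) = 56/69, f(47/14) = 56/75, f(53/14) = 56/81, f(59/14) = 56/87, f(65/14) = 56/93, f(71/14) = 56/99, f(5.5) = 8/15.
T_7 = (Δx/2)·[f(x_0) + 2f(x_1) + ... + 2f(x_{6}) + f(x_7)].
Sum ≈ 2.0452.

2.0452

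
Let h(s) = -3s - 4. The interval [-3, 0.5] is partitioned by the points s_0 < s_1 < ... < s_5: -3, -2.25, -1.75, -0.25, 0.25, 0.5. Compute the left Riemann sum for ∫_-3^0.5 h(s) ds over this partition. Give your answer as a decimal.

Subinterval widths: 0.75, 0.5, 1.5, 0.5, 0.25.
Left endpoints: -3, -2.25, -1.75, -0.25, 0.25.
h(-3) = 5, h(-2.25) = 2.75, h(-1.75) = 1.25, h(-0.25) = -3.25, h(0.25) = -4.75.
Sum = Σ Δs_i · h(s_i).
Sum = 4.1875.

4.1875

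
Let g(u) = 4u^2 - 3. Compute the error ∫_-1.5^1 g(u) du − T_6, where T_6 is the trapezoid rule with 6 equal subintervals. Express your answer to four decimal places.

Exact integral: ∫_-1.5^1 g(u) du ≈ -1.666667.
T_6 ≈ -1.377315.
Error ≈ -1.666667 − (-1.377315) ≈ -0.2894.

-0.2894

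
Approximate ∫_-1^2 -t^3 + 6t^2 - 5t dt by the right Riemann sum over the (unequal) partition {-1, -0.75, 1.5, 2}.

10.79296875

Subinterval widths: 0.25, 2.25, 0.5.
Right endpoints: -0.75, 1.5, 2.
f(-0.75) = 7.546875, f(1.5) = 2.625, f(2) = 6.
Sum = Σ Δt_i · f(t_i).
Sum = 10.79296875.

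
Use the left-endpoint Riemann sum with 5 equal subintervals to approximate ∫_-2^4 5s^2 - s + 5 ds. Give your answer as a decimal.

118.8

Δs = (4 − (-2))/5 = 1.2.
Left endpoints: -2, -0.8, 0.4, 1.6, 2.8.
f(-2) = 27, f(-0.8) = 9, f(0.4) = 5.4, f(1.6) = 16.2, f(2.8) = 41.4.
Sum = Δs · [f(-2) + f(-0.8) + f(0.4) + f(1.6) + f(2.8)].
Sum = 118.8.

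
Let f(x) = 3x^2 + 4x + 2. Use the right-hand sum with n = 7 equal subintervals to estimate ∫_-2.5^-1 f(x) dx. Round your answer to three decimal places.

6.115

Δx = (-1 − (-2.5))/7 = 3/14.
Right endpoints: -16/7, -29/14, -13/7, -23/14, -10/7, -17/14, -1.
f(-16/7) = 418/49, f(-29/14) = 1291/196, f(-13/7) = 241/49, f(-23/14) = 691/196, f(-10/7) = 118/49, f(-17/14) = 307/196, f(-1) = 1.
Sum = Δx · [f(-16/7) + f(-29/14) + f(-13/7) + ...].
Sum ≈ 6.115.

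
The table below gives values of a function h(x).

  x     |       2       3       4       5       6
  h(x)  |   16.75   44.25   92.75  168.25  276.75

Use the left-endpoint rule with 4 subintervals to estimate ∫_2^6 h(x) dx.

322

Δx = 1.
Sum = 1·[16.75 + 44.25 + 92.75 + 168.25] = 322.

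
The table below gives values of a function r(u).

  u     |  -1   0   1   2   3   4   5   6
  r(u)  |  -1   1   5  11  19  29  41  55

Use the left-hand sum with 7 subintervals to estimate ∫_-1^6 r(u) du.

105

Δu = 1.
Sum = 1·[(-1) + 1 + 5 + 11 + 19 + 29 + 41] = 105.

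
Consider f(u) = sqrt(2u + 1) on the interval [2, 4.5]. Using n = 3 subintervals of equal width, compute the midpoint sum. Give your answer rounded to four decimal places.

6.8179

Δu = (4.5 − 2)/3 = 5/6.
Midpoints: 29/12, 3.25, 49/12.
f(29/12) ≈ 2.4152, f(3.25) ≈ 2.7386, f(49/12) ≈ 3.0277.
Sum = Δu · [f(29/12) + f(3.25) + f(49/12)].
Sum ≈ 6.8179.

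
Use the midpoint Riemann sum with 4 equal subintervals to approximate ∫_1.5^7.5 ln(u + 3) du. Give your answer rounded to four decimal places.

11.9329

Δu = (7.5 − 1.5)/4 = 1.5.
Midpoints: 2.25, 3.75, 5.25, 6.75.
f(2.25) ≈ 1.6582, f(3.75) ≈ 1.9095, f(5.25) ≈ 2.1102, f(6.75) ≈ 2.2773.
Sum = Δu · [f(2.25) + f(3.75) + f(5.25) + f(6.75)].
Sum ≈ 11.9329.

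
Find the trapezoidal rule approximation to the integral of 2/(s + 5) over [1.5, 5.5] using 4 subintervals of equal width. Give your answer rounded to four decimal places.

0.9616

Δs = (5.5 − 1.5)/4 = 1.
f(1.5) = 4/13, f(2.5) = 4/15, f(3.5) = 4/17, f(4.5) = 4/19, f(5.5) = 4/21.
T_4 = (Δs/2)·[f(s_0) + 2f(s_1) + 2f(s_2) + 2f(s_3) + f(s_4)].
Sum ≈ 0.9616.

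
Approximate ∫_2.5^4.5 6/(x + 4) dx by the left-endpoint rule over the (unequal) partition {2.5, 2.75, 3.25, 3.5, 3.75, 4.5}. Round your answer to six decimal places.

1.662755

Subinterval widths: 0.25, 0.5, 0.25, 0.25, 0.75.
Left endpoints: 2.5, 2.75, 3.25, 3.5, 3.75.
f(2.5) = 12/13, f(2.75) = 8/9, f(3.25) = 24/29, f(3.5) = 0.8, f(3.75) = 24/31.
Sum = Σ Δx_i · f(x_i).
Sum ≈ 1.662755.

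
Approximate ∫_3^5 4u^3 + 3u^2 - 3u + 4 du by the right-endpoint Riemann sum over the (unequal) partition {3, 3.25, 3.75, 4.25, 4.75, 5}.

724.0625

Subinterval widths: 0.25, 0.5, 0.5, 0.5, 0.25.
Right endpoints: 3.25, 3.75, 4.25, 4.75, 5.
f(3.25) = 163.25, f(3.75) = 245.875, f(4.25) = 352.5, f(4.75) = 486.125, f(5) = 564.
Sum = Σ Δu_i · f(u_i).
Sum = 724.0625.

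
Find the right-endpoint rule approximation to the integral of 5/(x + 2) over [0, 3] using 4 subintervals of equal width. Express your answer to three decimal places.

Δx = (3 − 0)/4 = 0.75.
Right endpoints: 0.75, 1.5, 2.25, 3.
f(0.75) = 20/11, f(1.5) = 10/7, f(2.25) = 20/17, f(3) = 1.
Sum = Δx · [f(0.75) + f(1.5) + f(2.25) + f(3)].
Sum ≈ 4.067.

4.067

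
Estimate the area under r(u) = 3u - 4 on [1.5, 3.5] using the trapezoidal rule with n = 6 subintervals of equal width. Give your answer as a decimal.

7

Δu = (3.5 − 1.5)/6 = 1/3.
r(1.5) = 0.5, r(11/6) = 1.5, r(13/6) = 2.5, r(2.5) = 3.5, r(17/6) = 4.5, r(19/6) = 5.5, r(3.5) = 6.5.
T_6 = (Δu/2)·[r(u_0) + 2r(u_1) + ... + 2r(u_{5}) + r(u_6)].
Sum = 7.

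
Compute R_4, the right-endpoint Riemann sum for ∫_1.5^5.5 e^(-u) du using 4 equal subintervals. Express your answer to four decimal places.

Δu = (5.5 − 1.5)/4 = 1.
Right endpoints: 2.5, 3.5, 4.5, 5.5.
f(2.5) ≈ 0.0821, f(3.5) ≈ 0.0302, f(4.5) ≈ 0.0111, f(5.5) ≈ 0.0041.
Sum = Δu · [f(2.5) + f(3.5) + f(4.5) + f(5.5)].
Sum ≈ 0.1275.

0.1275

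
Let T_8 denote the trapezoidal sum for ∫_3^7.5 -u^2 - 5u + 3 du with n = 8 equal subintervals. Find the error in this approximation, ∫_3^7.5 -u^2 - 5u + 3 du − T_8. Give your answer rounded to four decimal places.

Exact integral: ∫_3^7.5 f(u) du = -236.25.
T_8 ≈ -236.487305.
Error ≈ -236.25 − (-236.487305) ≈ 0.2373.

0.2373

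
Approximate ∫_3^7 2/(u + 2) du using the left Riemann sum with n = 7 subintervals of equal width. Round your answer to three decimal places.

Δu = (7 − 3)/7 = 4/7.
Left endpoints: 3, 25/7, 29/7, 33/7, 37/7, 41/7, 45/7.
f(3) = 0.4, f(25/7) = 14/39, f(29/7) = 14/43, f(33/7) = 14/47, f(37/7) = 14/51, f(41/7) = 14/55, f(45/7) = 14/59.
Sum = Δu · [f(3) + f(25/7) + f(29/7) + ...].
Sum ≈ 1.228.

1.228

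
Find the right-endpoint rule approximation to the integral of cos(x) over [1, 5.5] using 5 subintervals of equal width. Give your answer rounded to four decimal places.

Δx = (5.5 − 1)/5 = 0.9.
Right endpoints: 1.9, 2.8, 3.7, 4.6, 5.5.
f(1.9) ≈ -0.3233, f(2.8) ≈ -0.9422, f(3.7) ≈ -0.8481, f(4.6) ≈ -0.1122, f(5.5) ≈ 0.7087.
Sum = Δx · [f(1.9) + f(2.8) + f(3.7) + f(4.6) + f(5.5)].
Sum ≈ -1.3654.

-1.3654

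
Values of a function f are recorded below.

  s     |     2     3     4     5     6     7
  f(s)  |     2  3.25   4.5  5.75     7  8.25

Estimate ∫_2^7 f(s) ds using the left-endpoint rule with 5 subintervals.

Δs = 1.
Sum = 1·[2 + 3.25 + 4.5 + 5.75 + 7] = 22.5.

22.5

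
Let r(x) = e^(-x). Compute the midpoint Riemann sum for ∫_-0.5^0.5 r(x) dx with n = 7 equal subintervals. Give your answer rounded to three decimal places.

1.041

Δx = (0.5 − (-0.5))/7 = 1/7.
Midpoints: -3/7, -2/7, -1/7, 0, 1/7, 2/7, 3/7.
r(-3/7) ≈ 1.535, r(-2/7) ≈ 1.331, r(-1/7) ≈ 1.154, r(0) ≈ 1.000, r(1/7) ≈ 0.867, r(2/7) ≈ 0.751, r(3/7) ≈ 0.651.
Sum = Δx · [r(-3/7) + r(-2/7) + r(-1/7) + ...].
Sum ≈ 1.041.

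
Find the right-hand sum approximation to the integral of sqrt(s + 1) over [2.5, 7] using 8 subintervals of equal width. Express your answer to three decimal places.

Δs = (7 − 2.5)/8 = 0.5625.
Right endpoints: 3.0625, 3.625, 4.1875, 4.75, 5.3125, 5.875, 6.4375, 7.
f(3.0625) ≈ 2.016, f(3.625) ≈ 2.151, f(4.1875) ≈ 2.278, f(4.75) ≈ 2.398, f(5.3125) ≈ 2.512, f(5.875) ≈ 2.622, f(6.4375) ≈ 2.727, f(7) ≈ 2.828.
Sum = Δs · [f(3.0625) + f(3.625) + f(4.1875) + ...].
Sum ≈ 10.987.

10.987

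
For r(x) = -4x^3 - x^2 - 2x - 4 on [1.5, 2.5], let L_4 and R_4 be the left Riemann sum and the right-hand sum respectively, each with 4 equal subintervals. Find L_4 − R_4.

13.75

L_4 = -39.46875.
R_4 = -53.21875.
L_4 − R_4 = 13.75.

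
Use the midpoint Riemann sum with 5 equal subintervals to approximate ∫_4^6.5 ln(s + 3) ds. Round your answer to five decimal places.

5.26629

Δs = (6.5 − 4)/5 = 0.5.
Midpoints: 4.25, 4.75, 5.25, 5.75, 6.25.
f(4.25) ≈ 1.98100, f(4.75) ≈ 2.04769, f(5.25) ≈ 2.11021, f(5.75) ≈ 2.16905, f(6.25) ≈ 2.22462.
Sum = Δs · [f(4.25) + f(4.75) + f(5.25) + f(5.75) + f(6.25)].
Sum ≈ 5.26629.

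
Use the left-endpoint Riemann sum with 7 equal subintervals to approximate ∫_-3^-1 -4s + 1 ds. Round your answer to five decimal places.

19.14286

Δs = (-1 − (-3))/7 = 2/7.
Left endpoints: -3, -19/7, -17/7, -15/7, -13/7, -11/7, -9/7.
f(-3) = 13, f(-19/7) = 83/7, f(-17/7) = 75/7, f(-15/7) = 67/7, f(-13/7) = 59/7, f(-11/7) = 51/7, f(-9/7) = 43/7.
Sum = Δs · [f(-3) + f(-19/7) + f(-17/7) + ...].
Sum ≈ 19.14286.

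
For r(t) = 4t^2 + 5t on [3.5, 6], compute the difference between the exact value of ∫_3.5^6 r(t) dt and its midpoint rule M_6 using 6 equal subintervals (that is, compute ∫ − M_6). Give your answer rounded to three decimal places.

0.145

Exact integral: ∫_3.5^6 r(t) dt ≈ 290.20833.
M_6 ≈ 290.06366.
Error ≈ 290.20833 − 290.06366 ≈ 0.145.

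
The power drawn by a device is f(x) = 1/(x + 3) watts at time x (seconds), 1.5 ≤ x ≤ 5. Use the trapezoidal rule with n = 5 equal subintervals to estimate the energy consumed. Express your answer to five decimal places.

0.57674

Δx = (5 − 1.5)/5 = 0.7.
f(1.5) = 2/9, f(2.2) = 5/26, f(2.9) = 10/59, f(3.6) = 5/33, f(4.3) = 10/73, f(5) = 0.125.
T_5 = (Δx/2)·[f(x_0) + 2f(x_1) + ... + 2f(x_{4}) + f(x_5)].
Sum ≈ 0.57674.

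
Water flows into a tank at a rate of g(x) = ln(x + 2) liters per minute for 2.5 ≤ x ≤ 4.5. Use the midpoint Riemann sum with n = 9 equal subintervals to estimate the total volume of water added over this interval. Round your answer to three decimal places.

3.399

Δx = (4.5 − 2.5)/9 = 2/9.
Midpoints: 47/18, 17/6, 55/18, 59/18, 3.5, 67/18, 71/18, 25/6, 79/18.
g(47/18) ≈ 1.528, g(17/6) ≈ 1.576, g(55/18) ≈ 1.620, g(59/18) ≈ 1.664, g(3.5) ≈ 1.705, g(67/18) ≈ 1.744, g(71/18) ≈ 1.782, g(25/6) ≈ 1.819, g(79/18) ≈ 1.855.
Sum = Δx · [g(47/18) + g(17/6) + g(55/18) + ...].
Sum ≈ 3.399.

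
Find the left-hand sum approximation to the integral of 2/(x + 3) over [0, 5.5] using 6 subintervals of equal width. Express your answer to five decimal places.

2.29411

Δx = (5.5 − 0)/6 = 11/12.
Left endpoints: 0, 11/12, 11/6, 2.75, 11/3, 55/12.
f(0) = 2/3, f(11/12) = 24/47, f(11/6) = 12/29, f(2.75) = 8/23, f(11/3) = 0.3, f(55/12) = 24/91.
Sum = Δx · [f(0) + f(11/12) + f(11/6) + ...].
Sum ≈ 2.29411.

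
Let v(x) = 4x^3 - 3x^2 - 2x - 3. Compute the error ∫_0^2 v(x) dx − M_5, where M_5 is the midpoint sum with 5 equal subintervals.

0.24

Exact integral: ∫_0^2 v(x) dx = -2.
M_5 = -2.24.
Error = -2 − (-2.24) = 0.24.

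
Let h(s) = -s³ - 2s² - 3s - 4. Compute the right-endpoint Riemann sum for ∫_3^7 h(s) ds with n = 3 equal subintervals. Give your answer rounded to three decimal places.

Δs = (7 − 3)/3 = 4/3.
Right endpoints: 13/3, 17/3, 7.
h(13/3) = -3670/27, h(17/3) = -7214/27, h(7) = -466.
Sum = Δs · [h(13/3) + h(17/3) + h(7)].
Sum ≈ -1158.815.

-1158.815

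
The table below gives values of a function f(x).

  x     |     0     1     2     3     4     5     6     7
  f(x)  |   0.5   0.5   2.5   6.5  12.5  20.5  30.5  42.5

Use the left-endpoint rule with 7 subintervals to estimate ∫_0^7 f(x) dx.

73.5

Δx = 1.
Sum = 1·[0.5 + 0.5 + 2.5 + 6.5 + 12.5 + 20.5 + 30.5] = 73.5.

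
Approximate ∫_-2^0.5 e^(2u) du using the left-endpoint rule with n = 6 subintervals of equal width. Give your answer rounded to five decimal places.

Δu = (0.5 − (-2))/6 = 5/12.
Left endpoints: -2, -19/12, -7/6, -0.75, -1/3, 1/12.
f(-2) ≈ 0.01832, f(-19/12) ≈ 0.04214, f(-7/6) ≈ 0.09697, f(-0.75) ≈ 0.22313, f(-1/3) ≈ 0.51342, f(1/12) ≈ 1.18136.
Sum = Δu · [f(-2) + f(-19/12) + f(-7/6) + ...].
Sum ≈ 0.86472.

0.86472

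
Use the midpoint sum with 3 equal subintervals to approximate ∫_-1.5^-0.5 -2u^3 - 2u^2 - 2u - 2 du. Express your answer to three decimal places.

0.296

Δu = (-0.5 − (-1.5))/3 = 1/3.
Midpoints: -4/3, -1, -2/3.
f(-4/3) = 50/27, f(-1) = 0, f(-2/3) = -26/27.
Sum = Δu · [f(-4/3) + f(-1) + f(-2/3)].
Sum ≈ 0.296.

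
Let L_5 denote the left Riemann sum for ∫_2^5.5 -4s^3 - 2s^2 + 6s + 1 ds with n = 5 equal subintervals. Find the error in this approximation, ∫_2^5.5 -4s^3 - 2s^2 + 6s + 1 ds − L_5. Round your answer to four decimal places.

-219.3158

Exact integral: ∫_2^5.5 f(s) ds ≈ -922.395833.
L_5 = -703.08.
Error ≈ -922.395833 − (-703.08) ≈ -219.3158.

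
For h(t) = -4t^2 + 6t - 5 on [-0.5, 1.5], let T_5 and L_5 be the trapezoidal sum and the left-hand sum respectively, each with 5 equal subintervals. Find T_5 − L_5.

0.8

T_5 = -8.88.
L_5 = -9.68.
T_5 − L_5 = 0.8.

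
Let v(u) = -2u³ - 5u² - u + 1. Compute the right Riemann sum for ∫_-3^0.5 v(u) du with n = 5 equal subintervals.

-1.05

Δu = (0.5 − (-3))/5 = 0.7.
Right endpoints: -2.3, -1.6, -0.9, -0.2, 0.5.
v(-2.3) = 1.184, v(-1.6) = -2.008, v(-0.9) = -0.692, v(-0.2) = 1.016, v(0.5) = -1.
Sum = Δu · [v(-2.3) + v(-1.6) + v(-0.9) + v(-0.2) + v(0.5)].
Sum = -1.05.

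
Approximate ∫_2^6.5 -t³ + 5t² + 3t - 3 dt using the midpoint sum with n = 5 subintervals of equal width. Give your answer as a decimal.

48.3384375

Δt = (6.5 − 2)/5 = 0.9.
Midpoints: 2.45, 3.35, 4.25, 5.15, 6.05.
f(2.45) = 19.656375, f(3.35) = 25.567125, f(4.25) = 23.296875, f(5.15) = 8.471625, f(6.05) = -23.282625.
Sum = Δt · [f(2.45) + f(3.35) + f(4.25) + f(5.15) + f(6.05)].
Sum = 48.3384375.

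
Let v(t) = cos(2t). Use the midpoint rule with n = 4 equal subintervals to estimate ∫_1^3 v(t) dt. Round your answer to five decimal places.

-0.61986

Δt = (3 − 1)/4 = 0.5.
Midpoints: 1.25, 1.75, 2.25, 2.75.
v(1.25) ≈ -0.80114, v(1.75) ≈ -0.93646, v(2.25) ≈ -0.21080, v(2.75) ≈ 0.70867.
Sum = Δt · [v(1.25) + v(1.75) + v(2.25) + v(2.75)].
Sum ≈ -0.61986.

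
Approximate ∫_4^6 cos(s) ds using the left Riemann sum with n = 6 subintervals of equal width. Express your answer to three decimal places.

0.204

Δs = (6 − 4)/6 = 1/3.
Left endpoints: 4, 13/3, 14/3, 5, 16/3, 17/3.
f(4) ≈ -0.654, f(13/3) ≈ -0.370, f(14/3) ≈ -0.046, f(5) ≈ 0.284, f(16/3) ≈ 0.582, f(17/3) ≈ 0.816.
Sum = Δs · [f(4) + f(13/3) + f(14/3) + ...].
Sum ≈ 0.204.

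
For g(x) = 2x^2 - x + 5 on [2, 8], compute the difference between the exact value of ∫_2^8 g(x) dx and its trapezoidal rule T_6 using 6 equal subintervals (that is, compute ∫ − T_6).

Exact integral: ∫_2^8 g(x) dx = 336.
T_6 = 338.
Error = 336 − 338 = -2.

-2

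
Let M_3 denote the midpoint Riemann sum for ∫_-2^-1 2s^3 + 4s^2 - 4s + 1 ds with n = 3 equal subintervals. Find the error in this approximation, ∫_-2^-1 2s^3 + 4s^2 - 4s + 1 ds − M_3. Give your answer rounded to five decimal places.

Exact integral: ∫_-2^-1 f(s) ds ≈ 8.8333333.
M_3 ≈ 8.8796296.
Error ≈ 8.8333333 − 8.8796296 ≈ -0.04630.

-0.04630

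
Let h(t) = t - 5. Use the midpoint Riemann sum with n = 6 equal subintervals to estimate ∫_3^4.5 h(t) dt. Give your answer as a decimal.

-1.875

Δt = (4.5 − 3)/6 = 0.25.
Midpoints: 3.125, 3.375, 3.625, 3.875, 4.125, 4.375.
h(3.125) = -1.875, h(3.375) = -1.625, h(3.625) = -1.375, h(3.875) = -1.125, h(4.125) = -0.875, h(4.375) = -0.625.
Sum = Δt · [h(3.125) + h(3.375) + h(3.625) + ...].
Sum = -1.875.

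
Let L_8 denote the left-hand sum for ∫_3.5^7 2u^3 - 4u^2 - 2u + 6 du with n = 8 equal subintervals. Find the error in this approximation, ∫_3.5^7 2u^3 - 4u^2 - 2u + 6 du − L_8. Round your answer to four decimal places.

Exact integral: ∫_3.5^7 f(u) du ≈ 709.552083.
L_8 ≈ 615.005371.
Error ≈ 709.552083 − 615.005371 ≈ 94.5467.

94.5467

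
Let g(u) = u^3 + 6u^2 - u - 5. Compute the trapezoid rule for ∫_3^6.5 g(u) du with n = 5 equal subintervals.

892.92875

Δu = (6.5 − 3)/5 = 0.7.
g(3) = 73, g(3.7) = 124.093, g(4.4) = 191.944, g(5.1) = 278.611, g(5.8) = 386.152, g(6.5) = 516.625.
T_5 = (Δu/2)·[g(u_0) + 2g(u_1) + ... + 2g(u_{4}) + g(u_5)].
Sum = 892.92875.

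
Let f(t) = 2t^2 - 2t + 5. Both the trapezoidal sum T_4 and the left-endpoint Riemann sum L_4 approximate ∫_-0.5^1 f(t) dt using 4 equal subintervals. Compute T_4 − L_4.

-0.28125

T_4 = 7.5703125.
L_4 = 7.8515625.
T_4 − L_4 = -0.28125.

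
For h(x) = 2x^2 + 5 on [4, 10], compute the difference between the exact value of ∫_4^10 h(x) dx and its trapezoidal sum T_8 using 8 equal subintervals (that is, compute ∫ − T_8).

Exact integral: ∫_4^10 h(x) dx = 654.
T_8 = 655.125.
Error = 654 − 655.125 = -1.125.

-1.125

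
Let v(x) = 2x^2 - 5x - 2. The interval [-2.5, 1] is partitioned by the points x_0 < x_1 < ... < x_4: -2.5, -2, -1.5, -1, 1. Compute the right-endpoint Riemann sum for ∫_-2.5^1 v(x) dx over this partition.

5.5

Subinterval widths: 0.5, 0.5, 0.5, 2.
Right endpoints: -2, -1.5, -1, 1.
v(-2) = 16, v(-1.5) = 10, v(-1) = 5, v(1) = -5.
Sum = Σ Δx_i · v(x_i).
Sum = 5.5.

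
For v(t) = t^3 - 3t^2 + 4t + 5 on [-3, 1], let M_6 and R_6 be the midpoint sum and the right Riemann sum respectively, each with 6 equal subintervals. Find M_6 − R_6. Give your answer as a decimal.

M_6 ≈ -43.111111.
R_6 ≈ -23.111111.
M_6 − R_6 = -20.

-20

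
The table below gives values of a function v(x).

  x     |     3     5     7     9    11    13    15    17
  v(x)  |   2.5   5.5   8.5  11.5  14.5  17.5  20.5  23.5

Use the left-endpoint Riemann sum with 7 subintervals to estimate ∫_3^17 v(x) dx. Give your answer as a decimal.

Δx = 2.
Sum = 2·[2.5 + 5.5 + 8.5 + 11.5 + 14.5 + 17.5 + 20.5] = 161.

161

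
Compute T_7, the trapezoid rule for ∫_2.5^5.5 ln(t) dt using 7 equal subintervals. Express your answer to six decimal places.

Δt = (5.5 − 2.5)/7 = 3/7.
f(2.5) ≈ 0.916291, f(41/14) ≈ 1.074515, f(47/14) ≈ 1.211090, f(53/14) ≈ 1.331235, f(59/14) ≈ 1.438480, f(65/14) ≈ 1.535330, f(71/14) ≈ 1.623623, f(5.5) ≈ 1.704748.
T_7 = (Δt/2)·[f(t_0) + 2f(t_1) + ... + 2f(t_{6}) + f(t_7)].
Sum ≈ 4.082054.

4.082054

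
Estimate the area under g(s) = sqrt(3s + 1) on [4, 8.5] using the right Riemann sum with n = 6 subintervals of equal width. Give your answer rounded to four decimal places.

Δs = (8.5 − 4)/6 = 0.75.
Right endpoints: 4.75, 5.5, 6.25, 7, 7.75, 8.5.
g(4.75) ≈ 3.9051, g(5.5) ≈ 4.1833, g(6.25) ≈ 4.4441, g(7) ≈ 4.6904, g(7.75) ≈ 4.9244, g(8.5) ≈ 5.1478.
Sum = Δs · [g(4.75) + g(5.5) + g(6.25) + ...].
Sum ≈ 20.4714.

20.4714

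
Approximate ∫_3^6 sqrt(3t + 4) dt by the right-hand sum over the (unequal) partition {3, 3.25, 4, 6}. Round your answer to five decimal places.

13.30786

Subinterval widths: 0.25, 0.75, 2.
Right endpoints: 3.25, 4, 6.
f(3.25) ≈ 3.70810, f(4) ≈ 4.00000, f(6) ≈ 4.69042.
Sum = Σ Δt_i · f(t_i).
Sum ≈ 13.30786.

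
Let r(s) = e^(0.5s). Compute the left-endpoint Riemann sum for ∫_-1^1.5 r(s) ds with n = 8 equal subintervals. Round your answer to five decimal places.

Δs = (1.5 − (-1))/8 = 0.3125.
Left endpoints: -1, -0.6875, -0.375, -0.0625, 0.25, 0.5625, 0.875, 1.1875.
r(-1) ≈ 0.60653, r(-0.6875) ≈ 0.70911, r(-0.375) ≈ 0.82903, r(-0.0625) ≈ 0.96923, r(0.25) ≈ 1.13315, r(0.5625) ≈ 1.32478, r(0.875) ≈ 1.54883, r(1.1875) ≈ 1.81077.
Sum = Δs · [r(-1) + r(-0.6875) + r(-0.375) + ...].
Sum ≈ 2.79107.

2.79107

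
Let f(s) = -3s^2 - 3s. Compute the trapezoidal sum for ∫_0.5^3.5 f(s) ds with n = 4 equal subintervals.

-61.59375

Δs = (3.5 − 0.5)/4 = 0.75.
f(0.5) = -2.25, f(1.25) = -8.4375, f(2) = -18, f(2.75) = -30.9375, f(3.5) = -47.25.
T_4 = (Δs/2)·[f(s_0) + 2f(s_1) + 2f(s_2) + 2f(s_3) + f(s_4)].
Sum = -61.59375.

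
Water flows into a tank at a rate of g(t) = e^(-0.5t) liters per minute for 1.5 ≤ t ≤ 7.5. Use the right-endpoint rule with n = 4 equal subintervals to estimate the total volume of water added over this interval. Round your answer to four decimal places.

0.6028

Δt = (7.5 − 1.5)/4 = 1.5.
Right endpoints: 3, 4.5, 6, 7.5.
g(3) ≈ 0.2231, g(4.5) ≈ 0.1054, g(6) ≈ 0.0498, g(7.5) ≈ 0.0235.
Sum = Δt · [g(3) + g(4.5) + g(6) + g(7.5)].
Sum ≈ 0.6028.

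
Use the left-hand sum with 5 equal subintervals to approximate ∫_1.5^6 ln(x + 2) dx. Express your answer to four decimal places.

Δx = (6 − 1.5)/5 = 0.9.
Left endpoints: 1.5, 2.4, 3.3, 4.2, 5.1.
f(1.5) ≈ 1.2528, f(2.4) ≈ 1.4816, f(3.3) ≈ 1.6677, f(4.2) ≈ 1.8245, f(5.1) ≈ 1.9601.
Sum = Δx · [f(1.5) + f(2.4) + f(3.3) + f(4.2) + f(5.1)].
Sum ≈ 7.3680.

7.3680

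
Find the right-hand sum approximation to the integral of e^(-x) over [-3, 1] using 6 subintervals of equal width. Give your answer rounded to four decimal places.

13.8700

Δx = (1 − (-3))/6 = 2/3.
Right endpoints: -7/3, -5/3, -1, -1/3, 1/3, 1.
f(-7/3) ≈ 10.3123, f(-5/3) ≈ 5.2945, f(-1) ≈ 2.7183, f(-1/3) ≈ 1.3956, f(1/3) ≈ 0.7165, f(1) ≈ 0.3679.
Sum = Δx · [f(-7/3) + f(-5/3) + f(-1) + ...].
Sum ≈ 13.8700.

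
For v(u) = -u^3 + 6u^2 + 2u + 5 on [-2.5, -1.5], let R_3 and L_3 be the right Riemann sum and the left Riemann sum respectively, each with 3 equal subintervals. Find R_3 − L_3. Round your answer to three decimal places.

R_3 ≈ 28.51389.
L_3 ≈ 39.93056.
R_3 − L_3 ≈ -11.417.

-11.417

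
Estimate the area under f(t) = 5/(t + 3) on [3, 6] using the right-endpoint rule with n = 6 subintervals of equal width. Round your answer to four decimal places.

Δt = (6 − 3)/6 = 0.5.
Right endpoints: 3.5, 4, 4.5, 5, 5.5, 6.
f(3.5) = 10/13, f(4) = 5/7, f(4.5) = 2/3, f(5) = 0.625, f(5.5) = 10/17, f(6) = 5/9.
Sum = Δt · [f(3.5) + f(4) + f(4.5) + ...].
Sum ≈ 1.9595.

1.9595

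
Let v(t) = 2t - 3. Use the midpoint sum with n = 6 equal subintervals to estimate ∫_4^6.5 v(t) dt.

Δt = (6.5 − 4)/6 = 5/12.
Midpoints: 101/24, 4.625, 121/24, 131/24, 5.875, 151/24.
v(101/24) = 65/12, v(4.625) = 6.25, v(121/24) = 85/12, v(131/24) = 95/12, v(5.875) = 8.75, v(151/24) = 115/12.
Sum = Δt · [v(101/24) + v(4.625) + v(121/24) + ...].
Sum = 18.75.

18.75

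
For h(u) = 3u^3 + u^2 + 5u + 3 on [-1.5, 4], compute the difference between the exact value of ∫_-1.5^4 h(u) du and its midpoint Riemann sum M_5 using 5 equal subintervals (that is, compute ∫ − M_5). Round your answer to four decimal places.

6.7936

Exact integral: ∫_-1.5^4 h(u) du ≈ 261.536458.
M_5 = 254.7428125.
Error ≈ 261.536458 − 254.7428125 ≈ 6.7936.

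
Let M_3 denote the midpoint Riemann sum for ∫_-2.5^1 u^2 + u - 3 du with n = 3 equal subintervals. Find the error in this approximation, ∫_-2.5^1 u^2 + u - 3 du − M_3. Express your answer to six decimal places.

Exact integral: ∫_-2.5^1 f(u) du ≈ -7.58333333.
M_3 ≈ -7.98032407.
Error ≈ -7.58333333 − (-7.98032407) ≈ 0.396991.

0.396991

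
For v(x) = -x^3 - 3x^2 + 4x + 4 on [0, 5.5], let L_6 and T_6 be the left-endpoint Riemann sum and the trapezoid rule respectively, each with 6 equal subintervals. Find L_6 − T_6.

107.765625

L_6 ≈ -213.540365.
T_6 ≈ -321.305990.
L_6 − T_6 = 107.765625.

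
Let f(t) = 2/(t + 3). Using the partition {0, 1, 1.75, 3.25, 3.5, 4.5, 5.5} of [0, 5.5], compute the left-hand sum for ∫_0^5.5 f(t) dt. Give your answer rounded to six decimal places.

Subinterval widths: 1, 0.75, 1.5, 0.25, 1, 1.
Left endpoints: 0, 1, 1.75, 3.25, 3.5, 4.5.
f(0) = 2/3, f(1) = 0.5, f(1.75) = 8/19, f(3.25) = 0.32, f(3.5) = 4/13, f(4.5) = 4/15.
Sum = Σ Δt_i · f(t_i).
Sum ≈ 2.327605.

2.327605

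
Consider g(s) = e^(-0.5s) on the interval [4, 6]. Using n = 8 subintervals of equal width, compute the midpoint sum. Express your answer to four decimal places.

Δs = (6 − 4)/8 = 0.25.
Midpoints: 4.125, 4.375, 4.625, 4.875, 5.125, 5.375, 5.625, 5.875.
g(4.125) ≈ 0.1271, g(4.375) ≈ 0.1122, g(4.625) ≈ 0.0990, g(4.875) ≈ 0.0874, g(5.125) ≈ 0.0771, g(5.375) ≈ 0.0681, g(5.625) ≈ 0.0601, g(5.875) ≈ 0.0530.
Sum = Δs · [g(4.125) + g(4.375) + g(4.625) + ...].
Sum ≈ 0.1710.

0.1710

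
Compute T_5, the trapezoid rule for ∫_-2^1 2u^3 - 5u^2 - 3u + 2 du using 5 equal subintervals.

-13.44

Δu = (1 − (-2))/5 = 0.6.
f(-2) = -28, f(-1.4) = -9.088, f(-0.8) = 0.176, f(-0.2) = 2.384, f(0.4) = 0.128, f(1) = -4.
T_5 = (Δu/2)·[f(u_0) + 2f(u_1) + ... + 2f(u_{4}) + f(u_5)].
Sum = -13.44.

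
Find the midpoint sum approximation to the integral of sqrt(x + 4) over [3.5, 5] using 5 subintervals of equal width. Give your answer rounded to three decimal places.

Δx = (5 − 3.5)/5 = 0.3.
Midpoints: 3.65, 3.95, 4.25, 4.55, 4.85.
f(3.65) ≈ 2.766, f(3.95) ≈ 2.820, f(4.25) ≈ 2.872, f(4.55) ≈ 2.924, f(4.85) ≈ 2.975.
Sum = Δx · [f(3.65) + f(3.95) + f(4.25) + f(4.55) + f(4.85)].
Sum ≈ 4.307.

4.307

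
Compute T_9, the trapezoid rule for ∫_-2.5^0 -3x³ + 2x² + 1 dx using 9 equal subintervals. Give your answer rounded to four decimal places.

42.6395

Δx = (0 − (-2.5))/9 = 5/18.
f(-2.5) = 60.375, f(-20/9) = 10643/243, f(-35/18) = 59519/1944, f(-5/3) = 184/9, f(-25/18) = 25069/1944, f(-10/9) = 1843/243, f(-5/6) = 4.125, f(-5/9) = 518/243, f(-5/18) = 2369/1944, f(0) = 1.
T_9 = (Δx/2)·[f(x_0) + 2f(x_1) + ... + 2f(x_{8}) + f(x_9)].
Sum ≈ 42.6395.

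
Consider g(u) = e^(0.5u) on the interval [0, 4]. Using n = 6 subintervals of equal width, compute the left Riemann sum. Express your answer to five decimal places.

Δu = (4 − 0)/6 = 2/3.
Left endpoints: 0, 2/3, 4/3, 2, 8/3, 10/3.
g(0) ≈ 1.00000, g(2/3) ≈ 1.39561, g(4/3) ≈ 1.94773, g(2) ≈ 2.71828, g(8/3) ≈ 3.79367, g(10/3) ≈ 5.29449.
Sum = Δu · [g(0) + g(2/3) + g(4/3) + ...].
Sum ≈ 10.76652.

10.76652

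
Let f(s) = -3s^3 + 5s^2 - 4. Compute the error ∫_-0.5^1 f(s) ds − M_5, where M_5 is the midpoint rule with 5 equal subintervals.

0.0309375

Exact integral: ∫_-0.5^1 f(s) ds = -4.828125.
M_5 = -4.8590625.
Error = -4.828125 − (-4.8590625) = 0.0309375.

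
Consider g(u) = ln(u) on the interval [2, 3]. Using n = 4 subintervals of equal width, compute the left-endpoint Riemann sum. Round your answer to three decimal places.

Δu = (3 − 2)/4 = 0.25.
Left endpoints: 2, 2.25, 2.5, 2.75.
g(2) ≈ 0.693, g(2.25) ≈ 0.811, g(2.5) ≈ 0.916, g(2.75) ≈ 1.012.
Sum = Δu · [g(2) + g(2.25) + g(2.5) + g(2.75)].
Sum ≈ 0.858.

0.858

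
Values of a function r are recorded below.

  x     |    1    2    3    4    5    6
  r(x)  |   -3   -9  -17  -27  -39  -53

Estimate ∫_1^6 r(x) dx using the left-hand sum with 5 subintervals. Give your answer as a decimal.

-95

Δx = 1.
Sum = 1·[(-3) + (-9) + (-17) + (-27) + (-39)] = -95.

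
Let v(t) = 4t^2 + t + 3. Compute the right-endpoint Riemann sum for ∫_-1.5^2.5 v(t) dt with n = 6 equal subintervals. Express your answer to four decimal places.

47.1852

Δt = (2.5 − (-1.5))/6 = 2/3.
Right endpoints: -5/6, -1/6, 0.5, 7/6, 11/6, 2.5.
v(-5/6) = 89/18, v(-1/6) = 53/18, v(0.5) = 4.5, v(7/6) = 173/18, v(11/6) = 329/18, v(2.5) = 30.5.
Sum = Δt · [v(-5/6) + v(-1/6) + v(0.5) + ...].
Sum ≈ 47.1852.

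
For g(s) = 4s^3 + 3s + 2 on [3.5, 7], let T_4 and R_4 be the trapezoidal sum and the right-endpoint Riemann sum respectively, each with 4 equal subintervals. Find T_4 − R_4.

T_4 = 2341.19921875.
R_4 = 2871.01171875.
T_4 − R_4 = -529.8125.

-529.8125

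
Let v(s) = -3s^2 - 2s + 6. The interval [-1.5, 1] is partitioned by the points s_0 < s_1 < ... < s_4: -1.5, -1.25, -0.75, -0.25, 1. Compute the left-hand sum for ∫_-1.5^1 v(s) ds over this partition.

13.265625

Subinterval widths: 0.25, 0.5, 0.5, 1.25.
Left endpoints: -1.5, -1.25, -0.75, -0.25.
v(-1.5) = 2.25, v(-1.25) = 3.8125, v(-0.75) = 5.8125, v(-0.25) = 6.3125.
Sum = Σ Δs_i · v(s_i).
Sum = 13.265625.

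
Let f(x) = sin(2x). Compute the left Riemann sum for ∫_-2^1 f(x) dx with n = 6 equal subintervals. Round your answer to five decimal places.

Δx = (1 − (-2))/6 = 0.5.
Left endpoints: -2, -1.5, -1, -0.5, 0, 0.5.
f(-2) ≈ 0.75680, f(-1.5) ≈ -0.14112, f(-1) ≈ -0.90930, f(-0.5) ≈ -0.84147, f(0) ≈ 0.00000, f(0.5) ≈ 0.84147.
Sum = Δx · [f(-2) + f(-1.5) + f(-1) + ...].
Sum ≈ -0.14681.

-0.14681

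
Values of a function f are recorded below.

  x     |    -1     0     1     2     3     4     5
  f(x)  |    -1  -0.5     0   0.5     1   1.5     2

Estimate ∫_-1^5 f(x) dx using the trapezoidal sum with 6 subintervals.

3

Δx = 1.
T_6 = (1/2)·[(-1) + 2·(-0.5) + 2·0 + 2·0.5 + 2·1 + 2·1.5 + 2] = 3.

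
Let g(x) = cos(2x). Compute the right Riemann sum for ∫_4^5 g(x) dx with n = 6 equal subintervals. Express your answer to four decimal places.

Δx = (5 − 4)/6 = 1/6.
Right endpoints: 25/6, 13/3, 4.5, 14/3, 29/6, 5.
g(25/6) ≈ -0.4612, g(13/3) ≈ -0.7261, g(4.5) ≈ -0.9111, g(14/3) ≈ -0.9958, g(29/6) ≈ -0.9709, g(5) ≈ -0.8391.
Sum = Δx · [g(25/6) + g(13/3) + g(4.5) + ...].
Sum ≈ -0.8174.

-0.8174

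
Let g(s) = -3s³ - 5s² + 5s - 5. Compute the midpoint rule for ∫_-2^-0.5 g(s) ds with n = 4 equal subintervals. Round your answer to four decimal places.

Δs = (-0.5 − (-2))/4 = 0.375.
Midpoints: -1.8125, -1.4375, -1.0625, -0.6875.
g(-1.8125) = -51713/4096, g(-1.4375) = -55739/4096, g(-1.0625) = -50621/4096, g(-0.6875) = -40247/4096.
Sum = Δs · [g(-1.8125) + g(-1.4375) + g(-1.0625) + g(-0.6875)].
Sum ≈ -18.1567.

-18.1567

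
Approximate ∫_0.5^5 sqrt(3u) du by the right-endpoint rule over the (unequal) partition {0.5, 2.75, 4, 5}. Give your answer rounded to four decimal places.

14.6657

Subinterval widths: 2.25, 1.25, 1.
Right endpoints: 2.75, 4, 5.
f(2.75) ≈ 2.8723, f(4) ≈ 3.4641, f(5) ≈ 3.8730.
Sum = Σ Δu_i · f(u_i).
Sum ≈ 14.6657.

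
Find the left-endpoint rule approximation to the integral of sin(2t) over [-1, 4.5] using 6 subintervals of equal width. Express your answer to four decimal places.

Δt = (4.5 − (-1))/6 = 11/12.
Left endpoints: -1, -1/12, 5/6, 1.75, 8/3, 43/12.
f(-1) ≈ -0.9093, f(-1/12) ≈ -0.1659, f(5/6) ≈ 0.9954, f(1.75) ≈ -0.3508, f(8/3) ≈ -0.8133, f(43/12) ≈ 0.7730.
Sum = Δt · [f(-1) + f(-1/12) + f(5/6) + ...].
Sum ≈ -0.4317.

-0.4317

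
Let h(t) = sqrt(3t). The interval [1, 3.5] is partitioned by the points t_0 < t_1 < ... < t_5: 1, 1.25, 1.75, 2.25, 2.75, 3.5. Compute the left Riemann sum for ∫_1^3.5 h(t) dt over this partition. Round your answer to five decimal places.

Subinterval widths: 0.25, 0.5, 0.5, 0.5, 0.75.
Left endpoints: 1, 1.25, 1.75, 2.25, 2.75.
h(1) ≈ 1.73205, h(1.25) ≈ 1.93649, h(1.75) ≈ 2.29129, h(2.25) ≈ 2.59808, h(2.75) ≈ 2.87228.
Sum = Σ Δt_i · h(t_i).
Sum ≈ 6.00015.

6.00015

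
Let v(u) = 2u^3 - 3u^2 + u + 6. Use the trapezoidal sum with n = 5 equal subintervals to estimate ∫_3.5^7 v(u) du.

Δu = (7 − 3.5)/5 = 0.7.
v(3.5) = 58.5, v(4.2) = 105.456, v(4.9) = 174.168, v(5.6) = 268.752, v(6.3) = 393.324, v(7) = 552.
T_5 = (Δu/2)·[v(u_0) + 2v(u_1) + ... + 2v(u_{4}) + v(u_5)].
Sum = 872.865.

872.865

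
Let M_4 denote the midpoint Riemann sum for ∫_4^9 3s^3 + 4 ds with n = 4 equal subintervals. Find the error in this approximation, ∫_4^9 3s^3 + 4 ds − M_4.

38.0859375

Exact integral: ∫_4^9 f(s) ds = 4748.75.
M_4 = 4710.6640625.
Error = 4748.75 − 4710.6640625 = 38.0859375.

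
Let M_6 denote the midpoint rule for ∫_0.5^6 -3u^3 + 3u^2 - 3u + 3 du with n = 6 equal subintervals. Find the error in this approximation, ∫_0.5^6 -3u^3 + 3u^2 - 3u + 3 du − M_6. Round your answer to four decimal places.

Exact integral: ∫_0.5^6 f(u) du = -793.203125.
M_6 ≈ -783.093533.
Error ≈ -793.203125 − (-783.093533) ≈ -10.1096.

-10.1096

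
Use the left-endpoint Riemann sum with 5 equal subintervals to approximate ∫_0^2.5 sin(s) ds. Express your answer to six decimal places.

Δs = (2.5 − 0)/5 = 0.5.
Left endpoints: 0, 0.5, 1, 1.5, 2.
f(0) ≈ 0.000000, f(0.5) ≈ 0.479426, f(1) ≈ 0.841471, f(1.5) ≈ 0.997495, f(2) ≈ 0.909297.
Sum = Δs · [f(0) + f(0.5) + f(1) + f(1.5) + f(2)].
Sum ≈ 1.613844.

1.613844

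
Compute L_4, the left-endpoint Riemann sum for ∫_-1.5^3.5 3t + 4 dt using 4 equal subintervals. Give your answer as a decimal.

25.625

Δt = (3.5 − (-1.5))/4 = 1.25.
Left endpoints: -1.5, -0.25, 1, 2.25.
f(-1.5) = -0.5, f(-0.25) = 3.25, f(1) = 7, f(2.25) = 10.75.
Sum = Δt · [f(-1.5) + f(-0.25) + f(1) + f(2.25)].
Sum = 25.625.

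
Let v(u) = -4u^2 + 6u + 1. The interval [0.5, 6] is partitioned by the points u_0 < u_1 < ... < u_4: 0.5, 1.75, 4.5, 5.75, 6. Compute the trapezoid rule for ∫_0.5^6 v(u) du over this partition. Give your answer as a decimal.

Subinterval widths: 1.25, 2.75, 1.25, 0.25.
v(0.5) = 3, v(1.75) = -0.75, v(4.5) = -53, v(5.75) = -96.75, v(6) = -107.
On each subinterval the trapezoid contributes (Δu_i/2)·[v(u_{i-1}) + v(u_i)].
Sum = -191.5625.

-191.5625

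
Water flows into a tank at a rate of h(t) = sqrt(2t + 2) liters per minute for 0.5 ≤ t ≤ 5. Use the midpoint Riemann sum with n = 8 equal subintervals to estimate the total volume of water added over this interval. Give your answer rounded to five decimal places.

Δt = (5 − 0.5)/8 = 0.5625.
Midpoints: 0.78125, 1.34375, 1.90625, 2.46875, 3.03125, 3.59375, 4.15625, 4.71875.
h(0.78125) ≈ 1.88746, h(1.34375) ≈ 2.16506, h(1.90625) ≈ 2.41091, h(2.46875) ≈ 2.63391, h(3.03125) ≈ 2.83945, h(3.59375) ≈ 3.03109, h(4.15625) ≈ 3.21131, h(4.71875) ≈ 3.38194.
Sum = Δt · [h(0.78125) + h(1.34375) + h(1.90625) + ...].
Sum ≈ 12.12814.

12.12814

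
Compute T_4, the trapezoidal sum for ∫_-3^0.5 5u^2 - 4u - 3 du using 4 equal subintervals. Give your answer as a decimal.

54.44140625

Δu = (0.5 − (-3))/4 = 0.875.
f(-3) = 54, f(-2.125) = 28.078125, f(-1.25) = 9.8125, f(-0.375) = -0.796875, f(0.5) = -3.75.
T_4 = (Δu/2)·[f(u_0) + 2f(u_1) + 2f(u_2) + 2f(u_3) + f(u_4)].
Sum = 54.44140625.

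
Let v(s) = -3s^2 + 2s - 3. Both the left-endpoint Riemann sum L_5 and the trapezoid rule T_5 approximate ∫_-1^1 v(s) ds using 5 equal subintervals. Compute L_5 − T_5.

-0.8

L_5 = -8.96.
T_5 = -8.16.
L_5 − T_5 = -0.8.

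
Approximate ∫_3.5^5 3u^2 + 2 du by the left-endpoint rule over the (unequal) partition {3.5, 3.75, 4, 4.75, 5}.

Subinterval widths: 0.25, 0.25, 0.75, 0.25.
Left endpoints: 3.5, 3.75, 4, 4.75.
f(3.5) = 38.75, f(3.75) = 44.1875, f(4) = 50, f(4.75) = 69.6875.
Sum = Σ Δu_i · f(u_i).
Sum = 75.65625.

75.65625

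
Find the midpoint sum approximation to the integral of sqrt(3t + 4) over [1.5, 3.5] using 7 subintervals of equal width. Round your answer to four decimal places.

6.7633

Δt = (3.5 − 1.5)/7 = 2/7.
Midpoints: 23/14, 27/14, 31/14, 2.5, 39/14, 43/14, 47/14.
f(23/14) ≈ 2.9881, f(27/14) ≈ 3.1282, f(31/14) ≈ 3.2623, f(2.5) ≈ 3.3912, f(39/14) ≈ 3.5153, f(43/14) ≈ 3.6351, f(47/14) ≈ 3.7512.
Sum = Δt · [f(23/14) + f(27/14) + f(31/14) + ...].
Sum ≈ 6.7633.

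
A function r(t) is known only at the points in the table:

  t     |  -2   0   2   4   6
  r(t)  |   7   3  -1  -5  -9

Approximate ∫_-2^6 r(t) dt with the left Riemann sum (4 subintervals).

Δt = 2.
Sum = 2·[7 + 3 + (-1) + (-5)] = 8.

8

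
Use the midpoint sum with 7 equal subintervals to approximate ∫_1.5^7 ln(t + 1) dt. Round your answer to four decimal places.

8.8518

Δt = (7 − 1.5)/7 = 11/14.
Midpoints: 53/28, 75/28, 97/28, 4.25, 141/28, 163/28, 185/28.
f(53/28) ≈ 1.0622, f(75/28) ≈ 1.3025, f(97/28) ≈ 1.4961, f(4.25) ≈ 1.6582, f(141/28) ≈ 1.7977, f(163/28) ≈ 1.9201, f(185/28) ≈ 2.0291.
Sum = Δt · [f(53/28) + f(75/28) + f(97/28) + ...].
Sum ≈ 8.8518.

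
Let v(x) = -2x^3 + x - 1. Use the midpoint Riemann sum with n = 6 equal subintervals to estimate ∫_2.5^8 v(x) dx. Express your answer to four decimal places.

Δx = (8 − 2.5)/6 = 11/12.
Midpoints: 71/24, 3.875, 115/24, 137/24, 6.625, 181/24.
v(71/24) = -344375/6912, v(3.875) = -113.49609375, v(115/24) = -1494667/6912, v(137/24) = -2538809/6912, v(6.625) = -575.92578125, v(181/24) = -5884525/6912.
Sum = Δx · [v(71/24) + v(3.875) + v(115/24) + ...].
Sum ≈ -1992.9622.

-1992.9622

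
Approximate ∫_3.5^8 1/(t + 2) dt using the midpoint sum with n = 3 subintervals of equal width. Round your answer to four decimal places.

Δt = (8 − 3.5)/3 = 1.5.
Midpoints: 4.25, 5.75, 7.25.
f(4.25) = 0.16, f(5.75) = 4/31, f(7.25) = 4/37.
Sum = Δt · [f(4.25) + f(5.75) + f(7.25)].
Sum ≈ 0.5957.

0.5957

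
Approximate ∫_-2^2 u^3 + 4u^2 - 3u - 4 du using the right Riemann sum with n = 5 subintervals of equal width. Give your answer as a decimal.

Δu = (2 − (-2))/5 = 0.8.
Right endpoints: -1.2, -0.4, 0.4, 1.2, 2.
f(-1.2) = 3.632, f(-0.4) = -2.224, f(0.4) = -4.496, f(1.2) = -0.112, f(2) = 14.
Sum = Δu · [f(-1.2) + f(-0.4) + f(0.4) + f(1.2) + f(2)].
Sum = 8.64.

8.64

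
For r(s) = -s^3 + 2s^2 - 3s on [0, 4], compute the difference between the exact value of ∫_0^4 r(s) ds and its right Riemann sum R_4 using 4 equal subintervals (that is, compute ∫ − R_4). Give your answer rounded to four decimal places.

Exact integral: ∫_0^4 r(s) ds ≈ -45.333333.
R_4 = -70.
Error ≈ -45.333333 − (-70) ≈ 24.6667.

24.6667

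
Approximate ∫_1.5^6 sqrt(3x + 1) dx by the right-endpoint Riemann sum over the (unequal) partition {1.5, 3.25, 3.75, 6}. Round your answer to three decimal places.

Subinterval widths: 1.75, 0.5, 2.25.
Right endpoints: 3.25, 3.75, 6.
f(3.25) ≈ 3.279, f(3.75) ≈ 3.500, f(6) ≈ 4.359.
Sum = Σ Δx_i · f(x_i).
Sum ≈ 17.295.

17.295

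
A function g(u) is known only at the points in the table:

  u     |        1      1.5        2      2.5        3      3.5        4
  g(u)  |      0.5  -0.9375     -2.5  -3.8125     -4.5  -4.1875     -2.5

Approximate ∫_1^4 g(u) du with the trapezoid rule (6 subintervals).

Δu = 0.5.
T_6 = (0.5/2)·[0.5 + 2·(-0.9375) + 2·(-2.5) + 2·(-3.8125) + 2·(-4.5) + 2·(-4.1875) + (-2.5)] = -8.46875.

-8.46875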